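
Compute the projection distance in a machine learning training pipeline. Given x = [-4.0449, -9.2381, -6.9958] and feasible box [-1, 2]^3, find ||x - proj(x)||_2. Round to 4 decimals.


Project each component onto [-1, 2].
clip(-4.0449) = -1.0, clip(-9.2381) = -1.0, clip(-6.9958) = -1.0
Projection = [-1.0, -1.0, -1.0]
Squared diffs: [9.2714, 67.8663, 35.9496]
Distance = sqrt(113.0873) = 10.6343


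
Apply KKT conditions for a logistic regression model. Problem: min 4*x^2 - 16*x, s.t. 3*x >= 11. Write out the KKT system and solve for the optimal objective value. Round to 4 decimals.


Step 1: Try lambda = 0 (constraint inactive).
x_unc = 16/(2*4) = 2.0
Check: 3*2.0 = 6.0 < 11 -- violated!
Step 2: Constraint must be active: 3*x = 11
x* = 11/3 = 3.6667 (rounded; the exact value 11/3 is used below)
lambda = (2*4*(11/3) - 16)/3 = 4.4444
Step 3: Compute optimal value.
f(x*) = 4*(11/3)^2 - 16*(11/3) = -4.8889


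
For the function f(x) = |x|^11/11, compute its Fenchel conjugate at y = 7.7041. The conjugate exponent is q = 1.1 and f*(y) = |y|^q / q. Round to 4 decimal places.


The conjugate exponent q satisfies 1/p + 1/q = 1.
p = 11, so q = 11/(11 - 1) = 1.1
|y|^q = 7.7041^1.1 = 9.4492
f*(7.7041) = 9.4492 / 1.1 = 8.5902


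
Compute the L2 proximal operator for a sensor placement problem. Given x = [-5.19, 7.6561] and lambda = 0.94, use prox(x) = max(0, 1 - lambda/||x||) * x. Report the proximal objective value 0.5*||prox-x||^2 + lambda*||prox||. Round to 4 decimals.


Step 1: Compute ||x||.
||x|| = 9.2494
Step 2: Compute scaling factor.
scale = max(0, 1 - 0.94/9.2494) = 0.8984
Step 3: prox(x) = [-4.6626, 6.878]
||prox(x)|| = 8.3094
Step 4: Proximal objective.
0.5*||prox-x||^2 = 0.4418
lambda*||prox|| = 7.8108
Total = 8.2527


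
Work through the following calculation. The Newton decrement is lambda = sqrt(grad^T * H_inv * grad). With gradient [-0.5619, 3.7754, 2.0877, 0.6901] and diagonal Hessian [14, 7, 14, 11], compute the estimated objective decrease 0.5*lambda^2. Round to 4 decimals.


Step 1: H is diagonal, so H^(-1) * g = [-0.0401, 0.5393, 0.1491, 0.0627].
Step 2: g^T H^(-1) g = sum_i g_i^2 / H_ii
  = (-0.5619)^2/14 + (3.7754)^2/7 + (2.0877)^2/14 + (0.6901)^2/11
  = 0.0226 + 2.0362 + 0.3113 + 0.0433 = 2.4134
Step 3: Objective decrease = 0.5 * g^T H^(-1) g = 1.2067


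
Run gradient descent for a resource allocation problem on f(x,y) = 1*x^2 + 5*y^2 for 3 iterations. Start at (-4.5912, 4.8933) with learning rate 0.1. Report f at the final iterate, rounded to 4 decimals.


Gradient descent on f(x,y) = 1*x^2 + 5*y^2.
Starting point: (-4.5912, 4.8933), alpha = 0.1
Step 1: grad_x = 2*1*-4.5912 = -9.1824, grad_y = 2*5*4.8933 = 48.933
  x_1 = -4.5912 - 0.1*-9.1824 = -3.673
  y_1 = 4.8933 - 0.1*48.933 = 0.0
Step 2: grad_x = 2*1*-3.673 = -7.3459, grad_y = 2*5*0.0 = 0.0
  x_2 = -3.673 - 0.1*-7.3459 = -2.9384
  y_2 = 0.0 - 0.1*0.0 = 0.0
Step 3: grad_x = 2*1*-2.9384 = -5.8767, grad_y = 2*5*0.0 = 0.0
  x_3 = -2.9384 - 0.1*-5.8767 = -2.3507
  y_3 = 0.0 - 0.1*0.0 = 0.0
f(-2.3507, 0.0) = 1*(-2.3507)^2 + 5*0.0^2 = 5.5258


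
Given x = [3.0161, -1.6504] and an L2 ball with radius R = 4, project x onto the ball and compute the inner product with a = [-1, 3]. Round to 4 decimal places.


Step 1: Compute ||x|| (intermediates to 6 decimals).
||x|| = sqrt(3.0161^2 + (-1.6504)^2) = 3.438121
Step 2: Project.
Since ||x|| <= R, proj = x (no scaling needed).
proj(x) = [3.0161, -1.6504]
Step 3: Dot product.
a^T * proj(x) = -1*3.0161 + 3*(-1.6504) = -7.9673


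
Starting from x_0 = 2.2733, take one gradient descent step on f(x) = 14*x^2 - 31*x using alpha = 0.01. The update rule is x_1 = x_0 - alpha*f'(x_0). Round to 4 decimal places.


We compute the gradient at x_0 and apply the update.
f'(x) = 28*x - 31
f'(2.2733) = 28*2.2733 - 31 = 32.6524
x_1 = 2.2733 - 0.01*32.6524 = 1.9468


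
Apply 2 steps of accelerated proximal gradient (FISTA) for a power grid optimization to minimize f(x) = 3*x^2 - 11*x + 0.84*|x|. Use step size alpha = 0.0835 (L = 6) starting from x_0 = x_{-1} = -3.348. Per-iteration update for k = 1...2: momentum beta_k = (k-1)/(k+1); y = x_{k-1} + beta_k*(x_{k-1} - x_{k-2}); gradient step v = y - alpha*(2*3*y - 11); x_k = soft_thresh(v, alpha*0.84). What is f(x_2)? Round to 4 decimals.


FISTA on f(x) = 3*x^2 - 11*x + 0.84*|x|
L = 6, alpha = 0.0835
Iteration 1: beta = 0.0, y = -3.348 + 0.0*(-3.348 + 3.348) = -3.348
  grad(y) = -31.088, v = y - alpha*grad = -0.7522
  prox(v) = soft_thresh(-0.7522, 0.0701) = -0.682
Iteration 2: beta = 0.3333, y = -0.682 + 0.3333*(-0.682 + 3.348) = 0.2067
  grad(y) = -9.7601, v = y - alpha*grad = 1.0216
  prox(v) = soft_thresh(1.0216, 0.0701) = 0.9515
f(x_2) = 3*0.9515^2 - 11*0.9515 + 0.84*|0.9515| = -6.9511


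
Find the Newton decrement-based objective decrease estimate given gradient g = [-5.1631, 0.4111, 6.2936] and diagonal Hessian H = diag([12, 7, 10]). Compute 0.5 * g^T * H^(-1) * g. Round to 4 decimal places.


Step 1: H is diagonal, so H^(-1) * g = [-0.4303, 0.0587, 0.6294].
Step 2: g^T H^(-1) g = sum_i g_i^2 / H_ii
  = (-5.1631)^2/12 + (0.4111)^2/7 + (6.2936)^2/10
  = 2.2215 + 0.0241 + 3.9609 = 6.2066
Step 3: Objective decrease = 0.5 * g^T H^(-1) g = 3.1033


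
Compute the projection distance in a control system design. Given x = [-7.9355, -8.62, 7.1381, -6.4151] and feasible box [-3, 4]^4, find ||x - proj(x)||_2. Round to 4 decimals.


Project each component onto [-3, 4].
clip(-7.9355) = -3.0, clip(-8.62) = -3.0, clip(7.1381) = 4.0, clip(-6.4151) = -3.0
Projection = [-3.0, -3.0, 4.0, -3.0]
Squared diffs: [24.3592, 31.5844, 9.8477, 11.6629]
Distance = sqrt(77.4542) = 8.8008


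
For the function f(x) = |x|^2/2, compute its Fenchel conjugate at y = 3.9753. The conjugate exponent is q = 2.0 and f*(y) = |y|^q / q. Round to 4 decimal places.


The conjugate exponent q satisfies 1/p + 1/q = 1.
p = 2, so q = 2/(2 - 1) = 2.0
|y|^q = 3.9753^2.0 = 15.803
f*(3.9753) = 15.803 / 2.0 = 7.9015


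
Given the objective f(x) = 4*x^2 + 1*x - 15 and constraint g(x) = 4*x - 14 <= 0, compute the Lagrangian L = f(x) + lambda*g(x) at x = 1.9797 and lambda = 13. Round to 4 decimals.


Step 1: Evaluate f(x).
f(1.9797) = 4*1.9797^2 + 1*1.9797 - 15 = 2.6565
Step 2: Evaluate g(x).
g(1.9797) = 4*1.9797 - 14 = -6.0812
Step 3: Compute Lagrangian.
L = 2.6565 + 13*-6.0812 = -76.3991


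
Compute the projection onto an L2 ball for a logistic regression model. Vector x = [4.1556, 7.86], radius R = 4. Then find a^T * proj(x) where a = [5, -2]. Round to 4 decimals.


Step 1: Compute ||x|| (intermediates to 6 decimals).
||x|| = sqrt(4.1556^2 + 7.86^2) = 8.890929
Step 2: Project.
Since ||x|| > R, scale = R/||x|| = 4/8.890929 = 0.449897, proj(x) = scale * x
proj(x) = [1.869592, 3.53619]
Step 3: Dot product.
a^T * proj(x) = 5*1.869592 - 2*3.53619 = 2.2756


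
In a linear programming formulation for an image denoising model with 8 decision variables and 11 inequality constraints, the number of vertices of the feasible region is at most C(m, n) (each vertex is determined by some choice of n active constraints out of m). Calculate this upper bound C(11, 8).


Each vertex corresponds to some choice of n active constraints out of m, so the number of vertices is at most C(m, n) = m! / (n!(m-n)!).
m = 11, n = 8
Numerator: 11 * 10 * 9 * 8 * 7 * 6 * 5 * 4
Denominator: 8! = 40320
C(11, 8) = 165


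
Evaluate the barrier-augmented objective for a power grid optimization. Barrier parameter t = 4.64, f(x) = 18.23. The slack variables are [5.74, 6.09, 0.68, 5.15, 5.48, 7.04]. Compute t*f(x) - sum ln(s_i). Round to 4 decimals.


Step 1: Compute log-barrier.
ln values: [1.7475, 1.8066, -0.3857, 1.639, 1.7011, 1.9516]
phi = -(1.7475 + 1.8066 - 0.3857 + 1.639 + 1.7011 + 1.9516) = -8.4602
Step 2: Compute augmented objective.
t*f(x) = 4.64*18.23 = 84.5872
Total = 84.5872 - 8.4602 = 76.127


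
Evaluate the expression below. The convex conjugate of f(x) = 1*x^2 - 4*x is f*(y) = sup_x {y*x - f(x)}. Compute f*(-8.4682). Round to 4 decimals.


f*(y) = sup_x {y*x - a*x^2 - b*x} = sup_x {(y-b)*x - a*x^2}
FOC: (y - b) - 2a*x = 0 => x* = (y - b)/(2a)
x* = (-8.4682 + 4)/(2*1) = -2.2341
f*(-8.4682) = (y-b)^2/(4a) = (-8.4682 + 4)^2/(4*1)
= 19.9648/4 = 4.9912


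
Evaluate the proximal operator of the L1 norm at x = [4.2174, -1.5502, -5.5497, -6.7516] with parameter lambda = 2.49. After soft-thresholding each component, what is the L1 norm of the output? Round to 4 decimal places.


Soft-thresholding with lambda = 2.49:
prox(4.2174) = sign(4.2174)*max(|4.2174| - 2.49, 0) = 1.7274
prox(-1.5502) = sign(-1.5502)*max(|-1.5502| - 2.49, 0) = 0.0
prox(-5.5497) = sign(-5.5497)*max(|-5.5497| - 2.49, 0) = -3.0597
prox(-6.7516) = sign(-6.7516)*max(|-6.7516| - 2.49, 0) = -4.2616
prox(x) = [1.7274, 0.0, -3.0597, -4.2616]
||prox(x)||_1 = 1.7274 + 0.0 + 3.0597 + 4.2616 = 9.0487


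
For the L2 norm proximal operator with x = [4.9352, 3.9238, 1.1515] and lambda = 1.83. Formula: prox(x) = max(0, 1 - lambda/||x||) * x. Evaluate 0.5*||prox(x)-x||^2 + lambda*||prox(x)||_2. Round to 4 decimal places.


Step 1: Compute ||x||.
||x|| = 6.4092
Step 2: Compute scaling factor.
scale = max(0, 1 - 1.83/6.4092) = 0.7145
Step 3: prox(x) = [3.5261, 2.8035, 0.8227]
||prox(x)|| = 4.5792
Step 4: Proximal objective.
0.5*||prox-x||^2 = 1.6745
lambda*||prox|| = 8.3799
Total = 10.0545


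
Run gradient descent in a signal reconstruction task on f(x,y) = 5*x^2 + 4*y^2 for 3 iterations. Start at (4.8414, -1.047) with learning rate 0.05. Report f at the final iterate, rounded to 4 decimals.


Gradient descent on f(x,y) = 5*x^2 + 4*y^2.
Starting point: (4.8414, -1.047), alpha = 0.05
Step 1: grad_x = 2*5*4.8414 = 48.414, grad_y = 2*4*-1.047 = -8.376
  x_1 = 4.8414 - 0.05*48.414 = 2.4207
  y_1 = -1.047 - 0.05*-8.376 = -0.6282
Step 2: grad_x = 2*5*2.4207 = 24.207, grad_y = 2*4*-0.6282 = -5.0256
  x_2 = 2.4207 - 0.05*24.207 = 1.2104
  y_2 = -0.6282 - 0.05*-5.0256 = -0.3769
Step 3: grad_x = 2*5*1.2104 = 12.1035, grad_y = 2*4*-0.3769 = -3.0154
  x_3 = 1.2104 - 0.05*12.1035 = 0.6052
  y_3 = -0.3769 - 0.05*-3.0154 = -0.2262
f(0.6052, -0.2262) = 5*0.6052^2 + 4*(-0.2262)^2 = 2.0358


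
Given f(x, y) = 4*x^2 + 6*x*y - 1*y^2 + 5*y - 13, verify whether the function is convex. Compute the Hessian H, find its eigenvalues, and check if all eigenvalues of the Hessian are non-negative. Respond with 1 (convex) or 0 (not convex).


The Hessian of f(x,y) = 4*x^2 + 6*x*y - 1*y^2 + 5*y - 13 is:
H = [[8, 6], [6, -2]]
Trace = 8 - 2 = 6
Determinant = 8*-2 - (6)^2 = -52
Discriminant = (6)^2 - 4*-52 = 244.0
Eigenvalues: lambda_1 = -4.8102, lambda_2 = 10.8102
The function is not convex.

0


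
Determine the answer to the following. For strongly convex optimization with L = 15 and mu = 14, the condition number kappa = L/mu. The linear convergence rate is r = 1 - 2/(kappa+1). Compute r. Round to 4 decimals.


Step 1: Compute the condition number.
kappa = L/mu = 15/14 = 1.0714
Step 2: Compute the convergence rate.
r = 1 - 2/(kappa + 1) = 1 - 2*mu/(L + mu) = (L - mu)/(L + mu) = 1/29 = 0.0345


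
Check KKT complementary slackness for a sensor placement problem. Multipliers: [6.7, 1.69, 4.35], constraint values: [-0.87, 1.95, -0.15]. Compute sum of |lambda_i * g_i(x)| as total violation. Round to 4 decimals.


KKT complementary slackness check:
lambda_1 * g_1 = 6.7 * -0.87 = -5.829
lambda_2 * g_2 = 1.69 * 1.95 = 3.2955
lambda_3 * g_3 = 4.35 * -0.15 = -0.6525
Total violation = 5.829 + 3.2955 + 0.6525 = 9.777


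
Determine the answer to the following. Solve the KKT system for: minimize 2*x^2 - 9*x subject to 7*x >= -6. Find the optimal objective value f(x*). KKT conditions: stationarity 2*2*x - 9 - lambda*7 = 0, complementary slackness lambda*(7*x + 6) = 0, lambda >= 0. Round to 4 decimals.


Step 1: Try lambda = 0 (constraint inactive).
Stationarity: 2*2*x - 9 = 0
x* = 9/(2*2) = 2.25
Check constraint: 7*2.25 = 15.75 >= -6 -- satisfied.
Step 2: Compute optimal value.
f(x*) = 2*2.25^2 - 9*2.25 = -10.125


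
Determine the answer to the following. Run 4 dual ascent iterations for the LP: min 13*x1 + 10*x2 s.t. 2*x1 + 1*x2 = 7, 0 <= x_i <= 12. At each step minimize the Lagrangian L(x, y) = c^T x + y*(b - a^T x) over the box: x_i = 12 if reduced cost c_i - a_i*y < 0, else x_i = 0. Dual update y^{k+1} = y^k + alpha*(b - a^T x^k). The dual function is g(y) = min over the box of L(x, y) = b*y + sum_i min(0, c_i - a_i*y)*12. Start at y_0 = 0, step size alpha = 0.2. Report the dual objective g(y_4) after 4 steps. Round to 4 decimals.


Dual ascent for LP: min 13*x1 + 10*x2, 2*x1 + 1*x2 = 7, 0 <= x_i <= 12
Step 1: y^k = 0.0, reduced costs: (13.0, 10.0)
  x^k = (0.0, 0.0), subgradient = b - a^T x = 7.0
  y^{k+1} = 0.0 + 0.2*7.0 = 1.4
Step 2: y^k = 1.4, reduced costs: (10.2, 8.6)
  x^k = (0.0, 0.0), subgradient = b - a^T x = 7.0
  y^{k+1} = 1.4 + 0.2*7.0 = 2.8
Step 3: y^k = 2.8, reduced costs: (7.4, 7.2)
  x^k = (0.0, 0.0), subgradient = b - a^T x = 7.0
  y^{k+1} = 2.8 + 0.2*7.0 = 4.2
Step 4: y^k = 4.2, reduced costs: (4.6, 5.8)
  x^k = (0.0, 0.0), subgradient = b - a^T x = 7.0
  y^{k+1} = 4.2 + 0.2*7.0 = 5.6
Dual objective at y_4 = 5.6: reduced costs (1.8, 4.4), box minimizer x = (0.0, 0.0)
g(y_4) = b*y + (c1 - a1*y)*x1 + (c2 - a2*y)*x2 = 7*5.6 + 1.8*0.0 + 4.4*0.0 = 39.2 + 0.0 + 0.0 = 39.2


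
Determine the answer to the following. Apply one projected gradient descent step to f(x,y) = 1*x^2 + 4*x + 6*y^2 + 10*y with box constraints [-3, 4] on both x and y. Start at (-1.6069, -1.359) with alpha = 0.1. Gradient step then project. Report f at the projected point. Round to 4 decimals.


Step 1: Compute gradient at (-1.6069, -1.359).
grad_x = 2*1*-1.6069 + 4 = 0.7862
grad_y = 2*6*-1.359 + 10 = -6.308
Step 2: Gradient step.
x_raw = -1.6069 - 0.1*0.7862 = -1.6855
y_raw = -1.359 - 0.1*-6.308 = -0.7282
Step 3: Project onto [-3, 4].
x_proj = clip(-1.6855) = -1.6855
y_proj = clip(-0.7282) = -0.7282
Step 4: Evaluate f.
f(-1.6855, -0.7282) = -8.0015


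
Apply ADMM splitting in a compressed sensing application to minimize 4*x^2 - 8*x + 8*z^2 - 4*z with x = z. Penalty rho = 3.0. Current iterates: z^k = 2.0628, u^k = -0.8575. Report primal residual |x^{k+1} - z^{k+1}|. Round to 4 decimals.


ADMM iteration with rho = 3.0, z^k = 2.0628, u^k = -0.8575
Step 1: x-update.
Minimize 4*x^2 - 8*x + (3.0/2)*(x - 2.0628 - 0.8575)^2
FOC: (2*4 + 3.0)*x = 8 + 3.0*(2.0628 + 0.8575)
x^{k+1} = 1.5237
Step 2: z-update.
Minimize 8*z^2 - 4*z + (3.0/2)*(1.5237 - z - 0.8575)^2
FOC: (2*8 + 3.0)*z = 4 + 3.0*(1.5237 - 0.8575)
z^{k+1} = 0.3157
Step 3: u-update.
u^{k+1} = -0.8575 + 1.5237 - 0.3157 = 0.3505
Step 4: Primal residual = |1.5237 - 0.3157| = 1.208


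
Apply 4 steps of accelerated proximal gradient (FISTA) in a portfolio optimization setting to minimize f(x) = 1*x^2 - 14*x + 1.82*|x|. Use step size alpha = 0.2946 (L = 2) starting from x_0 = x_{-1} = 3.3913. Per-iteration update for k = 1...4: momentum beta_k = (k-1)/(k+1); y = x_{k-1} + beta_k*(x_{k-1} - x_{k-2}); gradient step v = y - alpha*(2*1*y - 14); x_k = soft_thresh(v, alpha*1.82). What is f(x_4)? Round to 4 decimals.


FISTA on f(x) = 1*x^2 - 14*x + 1.82*|x|
L = 2, alpha = 0.2946
Iteration 1: beta = 0.0, y = 3.3913 + 0.0*(3.3913 - 3.3913) = 3.3913
  grad(y) = -7.2174, v = y - alpha*grad = 5.5175
  prox(v) = soft_thresh(5.5175, 0.5362) = 4.9814
Iteration 2: beta = 0.3333, y = 4.9814 + 0.3333*(4.9814 - 3.3913) = 5.5114
  grad(y) = -2.9772, v = y - alpha*grad = 6.3885
  prox(v) = soft_thresh(6.3885, 0.5362) = 5.8523
Iteration 3: beta = 0.5, y = 5.8523 + 0.5*(5.8523 - 4.9814) = 6.2878
  grad(y) = -1.4244, v = y - alpha*grad = 6.7074
  prox(v) = soft_thresh(6.7074, 0.5362) = 6.1712
Iteration 4: beta = 0.6, y = 6.1712 + 0.6*(6.1712 - 5.8523) = 6.3626
  grad(y) = -1.2748, v = y - alpha*grad = 6.7382
  prox(v) = soft_thresh(6.7382, 0.5362) = 6.202
f(x_4) = 1*6.202^2 - 14*6.202 + 1.82*|6.202| = -37.0756


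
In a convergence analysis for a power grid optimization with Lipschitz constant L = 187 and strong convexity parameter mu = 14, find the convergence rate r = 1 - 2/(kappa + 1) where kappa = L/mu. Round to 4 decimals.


Step 1: Compute the condition number.
kappa = L/mu = 187/14 = 13.3571
Step 2: Compute the convergence rate.
r = 1 - 2/(kappa + 1) = 1 - 2*mu/(L + mu) = (L - mu)/(L + mu) = 173/201 = 0.8607


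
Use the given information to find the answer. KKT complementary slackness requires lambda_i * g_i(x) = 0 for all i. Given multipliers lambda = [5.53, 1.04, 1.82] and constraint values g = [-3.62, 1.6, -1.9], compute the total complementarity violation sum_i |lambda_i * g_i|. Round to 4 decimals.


KKT complementary slackness check:
lambda_1 * g_1 = 5.53 * -3.62 = -20.0186
lambda_2 * g_2 = 1.04 * 1.6 = 1.664
lambda_3 * g_3 = 1.82 * -1.9 = -3.458
Total violation = 20.0186 + 1.664 + 3.458 = 25.1406


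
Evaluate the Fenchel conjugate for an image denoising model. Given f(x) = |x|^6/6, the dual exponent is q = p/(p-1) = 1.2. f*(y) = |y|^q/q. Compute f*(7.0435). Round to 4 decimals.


The conjugate exponent q satisfies 1/p + 1/q = 1.
p = 6, so q = 6/(6 - 1) = 1.2
|y|^q = 7.0435^1.2 = 10.4075
f*(7.0435) = 10.4075 / 1.2 = 8.6729


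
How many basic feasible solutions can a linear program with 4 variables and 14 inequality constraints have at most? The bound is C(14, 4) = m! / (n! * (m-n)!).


Each vertex corresponds to some choice of n active constraints out of m, so the number of vertices is at most C(m, n) = m! / (n!(m-n)!).
m = 14, n = 4
Numerator: 14 * 13 * 12 * 11
Denominator: 4! = 24
C(14, 4) = 1001


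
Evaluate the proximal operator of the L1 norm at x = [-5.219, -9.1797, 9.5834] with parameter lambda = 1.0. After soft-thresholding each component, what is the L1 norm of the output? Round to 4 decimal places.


Soft-thresholding with lambda = 1.0:
prox(-5.219) = sign(-5.219)*max(|-5.219| - 1.0, 0) = -4.219
prox(-9.1797) = sign(-9.1797)*max(|-9.1797| - 1.0, 0) = -8.1797
prox(9.5834) = sign(9.5834)*max(|9.5834| - 1.0, 0) = 8.5834
prox(x) = [-4.219, -8.1797, 8.5834]
||prox(x)||_1 = 4.219 + 8.1797 + 8.5834 = 20.9821


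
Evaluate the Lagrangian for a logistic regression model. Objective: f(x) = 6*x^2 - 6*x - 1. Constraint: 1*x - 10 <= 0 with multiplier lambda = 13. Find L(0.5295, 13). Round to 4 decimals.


Step 1: Evaluate f(x).
f(0.5295) = 6*0.5295^2 - 6*0.5295 - 1 = -2.4948
Step 2: Evaluate g(x).
g(0.5295) = 1*0.5295 - 10 = -9.4705
Step 3: Compute Lagrangian.
L = -2.4948 + 13*-9.4705 = -125.6113


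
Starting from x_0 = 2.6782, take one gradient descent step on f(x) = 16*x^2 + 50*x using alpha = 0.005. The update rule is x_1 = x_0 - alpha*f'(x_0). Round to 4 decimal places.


We compute the gradient at x_0 and apply the update.
f'(x) = 32*x + 50
f'(2.6782) = 32*2.6782 + 50 = 135.7024
x_1 = 2.6782 - 0.005*135.7024 = 1.9997


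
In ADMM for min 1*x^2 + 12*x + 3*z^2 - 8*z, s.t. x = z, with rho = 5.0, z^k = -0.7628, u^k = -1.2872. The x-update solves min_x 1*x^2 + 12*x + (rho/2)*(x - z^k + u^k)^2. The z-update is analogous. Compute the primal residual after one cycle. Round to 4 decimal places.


ADMM iteration with rho = 5.0, z^k = -0.7628, u^k = -1.2872
Step 1: x-update.
Minimize 1*x^2 + 12*x + (5.0/2)*(x + 0.7628 - 1.2872)^2
FOC: (2*1 + 5.0)*x = -12 + 5.0*(-0.7628 + 1.2872)
x^{k+1} = -1.3397
Step 2: z-update.
Minimize 3*z^2 - 8*z + (5.0/2)*(-1.3397 - z - 1.2872)^2
FOC: (2*3 + 5.0)*z = 8 + 5.0*(-1.3397 - 1.2872)
z^{k+1} = -0.4668
Step 3: u-update.
u^{k+1} = -1.2872 - 1.3397 + 0.4668 = -2.1601
Step 4: Primal residual = |-1.3397 + 0.4668| = 0.8729


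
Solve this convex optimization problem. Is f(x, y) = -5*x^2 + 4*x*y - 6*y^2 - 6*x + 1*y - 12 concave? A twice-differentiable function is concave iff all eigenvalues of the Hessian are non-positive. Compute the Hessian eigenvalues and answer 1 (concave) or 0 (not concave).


The Hessian of f(x,y) = -5*x^2 + 4*x*y - 6*y^2 - 6*x + 1*y - 12 is:
H = [[-10, 4], [4, -12]]
Trace = -10 - 12 = -22
Determinant = -10*-12 - (4)^2 = 104
Discriminant = (-22)^2 - 4*104 = 68.0
Eigenvalues: lambda_1 = -15.1231, lambda_2 = -6.8769
The function is concave.

1


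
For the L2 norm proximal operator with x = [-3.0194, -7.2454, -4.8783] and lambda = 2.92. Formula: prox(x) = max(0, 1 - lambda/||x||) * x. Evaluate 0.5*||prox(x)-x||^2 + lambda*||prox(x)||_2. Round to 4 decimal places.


Step 1: Compute ||x||.
||x|| = 9.2418
Step 2: Compute scaling factor.
scale = max(0, 1 - 2.92/9.2418) = 0.684
Step 3: prox(x) = [-2.0654, -4.9562, -3.337]
||prox(x)|| = 6.3218
Step 4: Proximal objective.
0.5*||prox-x||^2 = 4.2632
lambda*||prox|| = 18.4597
Total = 22.7228


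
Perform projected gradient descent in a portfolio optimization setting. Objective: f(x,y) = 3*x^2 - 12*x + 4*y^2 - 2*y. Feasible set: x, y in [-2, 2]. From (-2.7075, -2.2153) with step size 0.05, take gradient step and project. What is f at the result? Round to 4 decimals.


Step 1: Compute gradient at (-2.7075, -2.2153).
grad_x = 2*3*-2.7075 - 12 = -28.245
grad_y = 2*4*-2.2153 - 2 = -19.7224
Step 2: Gradient step.
x_raw = -2.7075 - 0.05*-28.245 = -1.2953
y_raw = -2.2153 - 0.05*-19.7224 = -1.2292
Step 3: Project onto [-2, 2].
x_proj = clip(-1.2953) = -1.2953
y_proj = clip(-1.2292) = -1.2292
Step 4: Evaluate f.
f(-1.2953, -1.2292) = 29.0779


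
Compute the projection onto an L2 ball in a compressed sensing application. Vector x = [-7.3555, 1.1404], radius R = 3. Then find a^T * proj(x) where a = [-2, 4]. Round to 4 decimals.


Step 1: Compute ||x|| (intermediates to 6 decimals).
||x|| = sqrt((-7.3555)^2 + 1.1404^2) = 7.443379
Step 2: Project.
Since ||x|| > R, scale = R/||x|| = 3/7.443379 = 0.403043, proj(x) = scale * x
proj(x) = [-2.964583, 0.45963]
Step 3: Dot product.
a^T * proj(x) = -2*(-2.964583) + 4*0.45963 = 7.7677


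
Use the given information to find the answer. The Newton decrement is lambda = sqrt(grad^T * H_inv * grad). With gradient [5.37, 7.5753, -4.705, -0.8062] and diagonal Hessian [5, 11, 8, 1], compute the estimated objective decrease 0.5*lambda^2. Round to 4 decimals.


Step 1: H is diagonal, so H^(-1) * g = [1.074, 0.6887, -0.5881, -0.8062].
Step 2: g^T H^(-1) g = sum_i g_i^2 / H_ii
  = (5.37)^2/5 + (7.5753)^2/11 + (-4.705)^2/8 + (-0.8062)^2/1
  = 5.7674 + 5.2168 + 2.7671 + 0.65 = 14.4013
Step 3: Objective decrease = 0.5 * g^T H^(-1) g = 7.2007


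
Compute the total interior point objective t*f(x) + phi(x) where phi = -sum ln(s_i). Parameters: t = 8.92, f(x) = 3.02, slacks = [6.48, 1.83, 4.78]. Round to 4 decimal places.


Step 1: Compute log-barrier.
ln values: [1.8687, 0.6043, 1.5644]
phi = -(1.8687 + 0.6043 + 1.5644) = -4.0375
Step 2: Compute augmented objective.
t*f(x) = 8.92*3.02 = 26.9384
Total = 26.9384 - 4.0375 = 22.9009


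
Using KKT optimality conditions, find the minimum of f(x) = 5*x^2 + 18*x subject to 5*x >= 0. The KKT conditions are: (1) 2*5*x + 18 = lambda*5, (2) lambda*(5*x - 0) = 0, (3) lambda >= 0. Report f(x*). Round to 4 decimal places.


Step 1: Try lambda = 0 (constraint inactive).
x_unc = -18/(2*5) = -1.8
Check: 5*-1.8 = -9.0 < 0 -- violated!
Step 2: Constraint must be active: 5*x = 0
x* = 0/5 = 0.0
lambda = (2*5*0.0 + 18)/5 = 3.6
Step 3: Compute optimal value.
f(x*) = 5*0.0^2 + 18*0.0 = 0.0


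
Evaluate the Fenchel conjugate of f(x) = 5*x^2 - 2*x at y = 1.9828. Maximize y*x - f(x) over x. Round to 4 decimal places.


f*(y) = sup_x {y*x - a*x^2 - b*x} = sup_x {(y-b)*x - a*x^2}
FOC: (y - b) - 2a*x = 0 => x* = (y - b)/(2a)
x* = (1.9828 + 2)/(2*5) = 0.3983
f*(1.9828) = (y-b)^2/(4a) = (1.9828 + 2)^2/(4*5)
= 15.8627/20 = 0.7931


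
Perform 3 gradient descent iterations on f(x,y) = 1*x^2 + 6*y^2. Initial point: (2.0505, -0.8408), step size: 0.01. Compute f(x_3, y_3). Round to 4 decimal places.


Gradient descent on f(x,y) = 1*x^2 + 6*y^2.
Starting point: (2.0505, -0.8408), alpha = 0.01
Step 1: grad_x = 2*1*2.0505 = 4.101, grad_y = 2*6*-0.8408 = -10.0896
  x_1 = 2.0505 - 0.01*4.101 = 2.0095
  y_1 = -0.8408 - 0.01*-10.0896 = -0.7399
Step 2: grad_x = 2*1*2.0095 = 4.019, grad_y = 2*6*-0.7399 = -8.8788
  x_2 = 2.0095 - 0.01*4.019 = 1.9693
  y_2 = -0.7399 - 0.01*-8.8788 = -0.6511
Step 3: grad_x = 2*1*1.9693 = 3.9386, grad_y = 2*6*-0.6511 = -7.8134
  x_3 = 1.9693 - 0.01*3.9386 = 1.9299
  y_3 = -0.6511 - 0.01*-7.8134 = -0.573
f(1.9299, -0.573) = 1*1.9299^2 + 6*(-0.573)^2 = 5.6944


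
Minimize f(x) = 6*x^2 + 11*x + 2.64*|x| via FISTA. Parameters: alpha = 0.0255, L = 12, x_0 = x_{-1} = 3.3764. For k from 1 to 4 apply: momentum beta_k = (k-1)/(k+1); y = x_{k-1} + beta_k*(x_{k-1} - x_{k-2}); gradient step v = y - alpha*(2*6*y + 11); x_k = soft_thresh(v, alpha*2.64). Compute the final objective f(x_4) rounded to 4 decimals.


FISTA on f(x) = 6*x^2 + 11*x + 2.64*|x|
L = 12, alpha = 0.0255
Iteration 1: beta = 0.0, y = 3.3764 + 0.0*(3.3764 - 3.3764) = 3.3764
  grad(y) = 51.5168, v = y - alpha*grad = 2.0627
  prox(v) = soft_thresh(2.0627, 0.0673) = 1.9954
Iteration 2: beta = 0.3333, y = 1.9954 + 0.3333*(1.9954 - 3.3764) = 1.5351
  grad(y) = 29.4208, v = y - alpha*grad = 0.7848
  prox(v) = soft_thresh(0.7848, 0.0673) = 0.7175
Iteration 3: beta = 0.5, y = 0.7175 + 0.5*(0.7175 - 1.9954) = 0.0786
  grad(y) = 11.9429, v = y - alpha*grad = -0.226
  prox(v) = soft_thresh(-0.226, 0.0673) = -0.1586
Iteration 4: beta = 0.6, y = -0.1586 + 0.6*(-0.1586 - 0.7175) = -0.6843
  grad(y) = 2.7878, v = y - alpha*grad = -0.7554
  prox(v) = soft_thresh(-0.7554, 0.0673) = -0.6881
f(x_4) = 6*(-0.6881)^2 + 11*(-0.6881) + 2.64*|-0.6881| = -2.9116


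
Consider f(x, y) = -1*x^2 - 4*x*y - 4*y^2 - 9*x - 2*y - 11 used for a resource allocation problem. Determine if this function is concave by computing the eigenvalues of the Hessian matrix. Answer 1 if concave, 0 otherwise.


The Hessian of f(x,y) = -1*x^2 - 4*x*y - 4*y^2 - 9*x - 2*y - 11 is:
H = [[-2, -4], [-4, -8]]
Trace = -2 - 8 = -10
Determinant = -2*-8 - (-4)^2 = 0
Discriminant = (-10)^2 - 4*0 = 100.0
Eigenvalues: lambda_1 = -10.0, lambda_2 = 0.0
The function is concave.

1


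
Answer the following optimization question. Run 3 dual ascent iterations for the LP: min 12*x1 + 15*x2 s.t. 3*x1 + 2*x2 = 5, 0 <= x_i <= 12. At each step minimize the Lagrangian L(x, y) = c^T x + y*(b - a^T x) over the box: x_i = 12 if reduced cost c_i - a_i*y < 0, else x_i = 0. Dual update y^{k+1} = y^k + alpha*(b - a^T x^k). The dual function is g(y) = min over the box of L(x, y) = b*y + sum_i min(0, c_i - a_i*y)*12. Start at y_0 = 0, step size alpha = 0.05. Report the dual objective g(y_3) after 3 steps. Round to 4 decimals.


Dual ascent for LP: min 12*x1 + 15*x2, 3*x1 + 2*x2 = 5, 0 <= x_i <= 12
Step 1: y^k = 0.0, reduced costs: (12.0, 15.0)
  x^k = (0.0, 0.0), subgradient = b - a^T x = 5.0
  y^{k+1} = 0.0 + 0.05*5.0 = 0.25
Step 2: y^k = 0.25, reduced costs: (11.25, 14.5)
  x^k = (0.0, 0.0), subgradient = b - a^T x = 5.0
  y^{k+1} = 0.25 + 0.05*5.0 = 0.5
Step 3: y^k = 0.5, reduced costs: (10.5, 14.0)
  x^k = (0.0, 0.0), subgradient = b - a^T x = 5.0
  y^{k+1} = 0.5 + 0.05*5.0 = 0.75
Dual objective at y_3 = 0.75: reduced costs (9.75, 13.5), box minimizer x = (0.0, 0.0)
g(y_3) = b*y + (c1 - a1*y)*x1 + (c2 - a2*y)*x2 = 5*0.75 + 9.75*0.0 + 13.5*0.0 = 3.75 + 0.0 + 0.0 = 3.75


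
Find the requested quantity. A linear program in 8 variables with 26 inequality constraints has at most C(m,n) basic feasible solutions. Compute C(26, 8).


Each vertex corresponds to some choice of n active constraints out of m, so the number of vertices is at most C(m, n) = m! / (n!(m-n)!).
m = 26, n = 8
Numerator: 26 * 25 * 24 * 23 * 22 * 21 * 20 * 19
Denominator: 8! = 40320
C(26, 8) = 1562275


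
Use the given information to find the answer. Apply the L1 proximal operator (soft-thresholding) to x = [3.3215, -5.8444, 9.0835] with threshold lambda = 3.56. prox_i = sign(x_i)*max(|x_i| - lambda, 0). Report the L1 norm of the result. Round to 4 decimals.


Soft-thresholding with lambda = 3.56:
prox(3.3215) = sign(3.3215)*max(|3.3215| - 3.56, 0) = 0.0
prox(-5.8444) = sign(-5.8444)*max(|-5.8444| - 3.56, 0) = -2.2844
prox(9.0835) = sign(9.0835)*max(|9.0835| - 3.56, 0) = 5.5235
prox(x) = [0.0, -2.2844, 5.5235]
||prox(x)||_1 = 0.0 + 2.2844 + 5.5235 = 7.8079


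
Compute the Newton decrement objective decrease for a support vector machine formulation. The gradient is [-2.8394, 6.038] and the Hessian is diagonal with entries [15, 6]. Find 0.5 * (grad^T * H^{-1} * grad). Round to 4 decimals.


Step 1: H is diagonal, so H^(-1) * g = [-0.1893, 1.0063].
Step 2: g^T H^(-1) g = sum_i g_i^2 / H_ii
  = (-2.8394)^2/15 + (6.038)^2/6
  = 0.5375 + 6.0762 = 6.6137
Step 3: Objective decrease = 0.5 * g^T H^(-1) g = 3.3069


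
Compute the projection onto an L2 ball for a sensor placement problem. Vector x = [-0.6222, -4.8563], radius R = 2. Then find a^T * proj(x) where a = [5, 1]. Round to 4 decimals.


Step 1: Compute ||x|| (intermediates to 6 decimals).
||x|| = sqrt((-0.6222)^2 + (-4.8563)^2) = 4.895997
Step 2: Project.
Since ||x|| > R, scale = R/||x|| = 2/4.895997 = 0.408497, proj(x) = scale * x
proj(x) = [-0.254167, -1.983784]
Step 3: Dot product.
a^T * proj(x) = 5*(-0.254167) + 1*(-1.983784) = -3.2546


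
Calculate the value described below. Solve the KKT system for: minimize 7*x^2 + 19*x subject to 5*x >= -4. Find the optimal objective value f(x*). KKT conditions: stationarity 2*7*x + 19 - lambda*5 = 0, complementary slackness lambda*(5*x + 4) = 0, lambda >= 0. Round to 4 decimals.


Step 1: Try lambda = 0 (constraint inactive).
x_unc = -19/(2*7) = -1.3571
Check: 5*-1.3571 = -6.7855 < -4 -- violated!
Step 2: Constraint must be active: 5*x = -4
x* = -4/5 = -0.8
lambda = (2*7*(-0.8) + 19)/5 = 1.56
Step 3: Compute optimal value.
f(x*) = 7*(-0.8)^2 + 19*(-0.8) = -10.72


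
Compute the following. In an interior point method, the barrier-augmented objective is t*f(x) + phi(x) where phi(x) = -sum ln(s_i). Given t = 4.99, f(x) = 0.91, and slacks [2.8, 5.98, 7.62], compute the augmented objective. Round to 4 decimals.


Step 1: Compute log-barrier.
ln values: [1.0296, 1.7884, 2.0308]
phi = -(1.0296 + 1.7884 + 2.0308) = -4.8488
Step 2: Compute augmented objective.
t*f(x) = 4.99*0.91 = 4.5409
Total = 4.5409 - 4.8488 = -0.3079


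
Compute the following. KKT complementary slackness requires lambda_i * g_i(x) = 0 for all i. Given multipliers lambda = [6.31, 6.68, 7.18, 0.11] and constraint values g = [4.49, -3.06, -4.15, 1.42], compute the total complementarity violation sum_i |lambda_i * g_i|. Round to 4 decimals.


KKT complementary slackness check:
lambda_1 * g_1 = 6.31 * 4.49 = 28.3319
lambda_2 * g_2 = 6.68 * -3.06 = -20.4408
lambda_3 * g_3 = 7.18 * -4.15 = -29.797
lambda_4 * g_4 = 0.11 * 1.42 = 0.1562
Total violation = 28.3319 + 20.4408 + 29.797 + 0.1562 = 78.7259


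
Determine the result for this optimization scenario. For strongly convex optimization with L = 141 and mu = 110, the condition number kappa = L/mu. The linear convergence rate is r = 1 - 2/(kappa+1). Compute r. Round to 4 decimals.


Step 1: Compute the condition number.
kappa = L/mu = 141/110 = 1.2818
Step 2: Compute the convergence rate.
r = 1 - 2/(kappa + 1) = 1 - 2*mu/(L + mu) = (L - mu)/(L + mu) = 31/251 = 0.1235


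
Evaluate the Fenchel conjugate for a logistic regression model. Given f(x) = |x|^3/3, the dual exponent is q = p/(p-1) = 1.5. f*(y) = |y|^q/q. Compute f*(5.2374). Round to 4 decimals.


The conjugate exponent q satisfies 1/p + 1/q = 1.
p = 3, so q = 3/(3 - 1) = 1.5
|y|^q = 5.2374^1.5 = 11.986
f*(5.2374) = 11.986 / 1.5 = 7.9907


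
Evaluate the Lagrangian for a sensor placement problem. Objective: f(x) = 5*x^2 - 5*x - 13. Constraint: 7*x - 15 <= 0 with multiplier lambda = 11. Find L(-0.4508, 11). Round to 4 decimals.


Step 1: Evaluate f(x).
f(-0.4508) = 5*(-0.4508)^2 - 5*(-0.4508) - 13 = -9.7299
Step 2: Evaluate g(x).
g(-0.4508) = 7*-0.4508 - 15 = -18.1556
Step 3: Compute Lagrangian.
L = -9.7299 + 11*-18.1556 = -209.4415


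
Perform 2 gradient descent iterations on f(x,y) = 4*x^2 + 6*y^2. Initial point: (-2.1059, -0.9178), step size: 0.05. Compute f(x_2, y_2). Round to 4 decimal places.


Gradient descent on f(x,y) = 4*x^2 + 6*y^2.
Starting point: (-2.1059, -0.9178), alpha = 0.05
Step 1: grad_x = 2*4*-2.1059 = -16.8472, grad_y = 2*6*-0.9178 = -11.0136
  x_1 = -2.1059 - 0.05*-16.8472 = -1.2635
  y_1 = -0.9178 - 0.05*-11.0136 = -0.3671
Step 2: grad_x = 2*4*-1.2635 = -10.1083, grad_y = 2*6*-0.3671 = -4.4054
  x_2 = -1.2635 - 0.05*-10.1083 = -0.7581
  y_2 = -0.3671 - 0.05*-4.4054 = -0.1468
f(-0.7581, -0.1468) = 4*(-0.7581)^2 + 6*(-0.1468)^2 = 2.4284


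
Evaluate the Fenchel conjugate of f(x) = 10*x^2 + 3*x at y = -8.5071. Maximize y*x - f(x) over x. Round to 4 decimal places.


f*(y) = sup_x {y*x - a*x^2 - b*x} = sup_x {(y-b)*x - a*x^2}
FOC: (y - b) - 2a*x = 0 => x* = (y - b)/(2a)
x* = (-8.5071 - 3)/(2*10) = -0.5754
f*(-8.5071) = (y-b)^2/(4a) = (-8.5071 - 3)^2/(4*10)
= 132.4134/40 = 3.3103


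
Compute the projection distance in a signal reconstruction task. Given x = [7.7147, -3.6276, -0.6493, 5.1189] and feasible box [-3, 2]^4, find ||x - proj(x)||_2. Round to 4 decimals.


Project each component onto [-3, 2].
clip(7.7147) = 2.0, clip(-3.6276) = -3.0, clip(-0.6493) = -0.6493, clip(5.1189) = 2.0
Projection = [2.0, -3.0, -0.6493, 2.0]
Squared diffs: [32.6578, 0.3939, 0.0, 9.7275]
Distance = sqrt(42.7792) = 6.5406


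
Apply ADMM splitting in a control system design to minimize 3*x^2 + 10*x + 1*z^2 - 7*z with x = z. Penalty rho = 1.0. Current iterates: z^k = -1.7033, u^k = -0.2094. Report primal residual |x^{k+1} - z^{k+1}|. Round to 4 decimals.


ADMM iteration with rho = 1.0, z^k = -1.7033, u^k = -0.2094
Step 1: x-update.
Minimize 3*x^2 + 10*x + (1.0/2)*(x + 1.7033 - 0.2094)^2
FOC: (2*3 + 1.0)*x = -10 + 1.0*(-1.7033 + 0.2094)
x^{k+1} = -1.642
Step 2: z-update.
Minimize 1*z^2 - 7*z + (1.0/2)*(-1.642 - z - 0.2094)^2
FOC: (2*1 + 1.0)*z = 7 + 1.0*(-1.642 - 0.2094)
z^{k+1} = 1.7162
Step 3: u-update.
u^{k+1} = -0.2094 - 1.642 - 1.7162 = -3.5676
Step 4: Primal residual = |-1.642 - 1.7162| = 3.3582


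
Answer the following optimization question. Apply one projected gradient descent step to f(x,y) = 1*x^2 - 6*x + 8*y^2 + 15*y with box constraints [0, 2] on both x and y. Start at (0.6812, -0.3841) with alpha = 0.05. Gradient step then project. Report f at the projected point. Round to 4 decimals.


Step 1: Compute gradient at (0.6812, -0.3841).
grad_x = 2*1*0.6812 - 6 = -4.6376
grad_y = 2*8*-0.3841 + 15 = 8.8544
Step 2: Gradient step.
x_raw = 0.6812 - 0.05*-4.6376 = 0.9131
y_raw = -0.3841 - 0.05*8.8544 = -0.8268
Step 3: Project onto [0, 2].
x_proj = clip(0.9131) = 0.9131
y_proj = clip(-0.8268) = 0.0
Step 4: Evaluate f.
f(0.9131, 0.0) = -4.6448


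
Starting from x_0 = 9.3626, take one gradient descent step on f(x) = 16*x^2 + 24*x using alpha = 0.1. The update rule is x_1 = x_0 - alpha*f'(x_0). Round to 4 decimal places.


We compute the gradient at x_0 and apply the update.
f'(x) = 32*x + 24
f'(9.3626) = 32*9.3626 + 24 = 323.6032
x_1 = 9.3626 - 0.1*323.6032 = -22.9977


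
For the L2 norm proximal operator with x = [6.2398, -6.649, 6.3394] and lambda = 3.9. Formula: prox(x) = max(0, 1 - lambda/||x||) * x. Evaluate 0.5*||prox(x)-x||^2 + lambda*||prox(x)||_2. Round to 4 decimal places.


Step 1: Compute ||x||.
||x|| = 11.1055
Step 2: Compute scaling factor.
scale = max(0, 1 - 3.9/11.1055) = 0.6488
Step 3: prox(x) = [4.0485, -4.314, 4.1131]
||prox(x)|| = 7.2055
Step 4: Proximal objective.
0.5*||prox-x||^2 = 7.605
lambda*||prox|| = 28.1015
Total = 35.7065


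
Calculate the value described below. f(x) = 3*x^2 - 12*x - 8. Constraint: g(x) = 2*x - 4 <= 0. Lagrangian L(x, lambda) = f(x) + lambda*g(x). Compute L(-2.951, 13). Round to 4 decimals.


Step 1: Evaluate f(x).
f(-2.951) = 3*(-2.951)^2 - 12*(-2.951) - 8 = 53.5372
Step 2: Evaluate g(x).
g(-2.951) = 2*-2.951 - 4 = -9.902
Step 3: Compute Lagrangian.
L = 53.5372 + 13*-9.902 = -75.1888


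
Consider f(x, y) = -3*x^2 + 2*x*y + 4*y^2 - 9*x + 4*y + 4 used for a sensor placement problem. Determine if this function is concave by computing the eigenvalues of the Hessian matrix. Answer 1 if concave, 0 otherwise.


The Hessian of f(x,y) = -3*x^2 + 2*x*y + 4*y^2 - 9*x + 4*y + 4 is:
H = [[-6, 2], [2, 8]]
Trace = -6 + 8 = 2
Determinant = -6*8 - (2)^2 = -52
Discriminant = (2)^2 - 4*-52 = 212.0
Eigenvalues: lambda_1 = -6.2801, lambda_2 = 8.2801
The function is not concave.

0


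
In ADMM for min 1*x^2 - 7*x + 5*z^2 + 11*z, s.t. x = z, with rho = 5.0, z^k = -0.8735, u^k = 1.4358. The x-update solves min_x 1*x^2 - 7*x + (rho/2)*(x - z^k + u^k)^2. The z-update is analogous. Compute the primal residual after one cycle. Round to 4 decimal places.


ADMM iteration with rho = 5.0, z^k = -0.8735, u^k = 1.4358
Step 1: x-update.
Minimize 1*x^2 - 7*x + (5.0/2)*(x + 0.8735 + 1.4358)^2
FOC: (2*1 + 5.0)*x = 7 + 5.0*(-0.8735 - 1.4358)
x^{k+1} = -0.6495
Step 2: z-update.
Minimize 5*z^2 + 11*z + (5.0/2)*(-0.6495 - z + 1.4358)^2
FOC: (2*5 + 5.0)*z = -11 + 5.0*(-0.6495 + 1.4358)
z^{k+1} = -0.4712
Step 3: u-update.
u^{k+1} = 1.4358 - 0.6495 + 0.4712 = 1.2575
Step 4: Primal residual = |-0.6495 + 0.4712| = 0.1783


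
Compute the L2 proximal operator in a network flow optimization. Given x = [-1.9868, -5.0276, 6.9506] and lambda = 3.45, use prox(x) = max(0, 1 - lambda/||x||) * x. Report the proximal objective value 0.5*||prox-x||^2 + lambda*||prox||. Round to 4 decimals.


Step 1: Compute ||x||.
||x|| = 8.8054
Step 2: Compute scaling factor.
scale = max(0, 1 - 3.45/8.8054) = 0.6082
Step 3: prox(x) = [-1.2084, -3.0578, 4.2273]
||prox(x)|| = 5.3554
Step 4: Proximal objective.
0.5*||prox-x||^2 = 5.9513
lambda*||prox|| = 18.4761
Total = 24.4274


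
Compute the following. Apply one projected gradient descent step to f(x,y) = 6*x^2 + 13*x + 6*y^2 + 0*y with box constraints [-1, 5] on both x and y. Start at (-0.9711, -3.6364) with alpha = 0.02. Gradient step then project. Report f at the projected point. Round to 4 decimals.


Step 1: Compute gradient at (-0.9711, -3.6364).
grad_x = 2*6*-0.9711 + 13 = 1.3468
grad_y = 2*6*-3.6364 + 0 = -43.6368
Step 2: Gradient step.
x_raw = -0.9711 - 0.02*1.3468 = -0.998
y_raw = -3.6364 - 0.02*-43.6368 = -2.7637
Step 3: Project onto [-1, 5].
x_proj = clip(-0.998) = -0.998
y_proj = clip(-2.7637) = -1.0
Step 4: Evaluate f.
f(-0.998, -1.0) = -0.998


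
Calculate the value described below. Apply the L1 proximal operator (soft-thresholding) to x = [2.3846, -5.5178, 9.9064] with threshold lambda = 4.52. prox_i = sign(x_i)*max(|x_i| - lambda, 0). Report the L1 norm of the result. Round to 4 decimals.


Soft-thresholding with lambda = 4.52:
prox(2.3846) = sign(2.3846)*max(|2.3846| - 4.52, 0) = 0.0
prox(-5.5178) = sign(-5.5178)*max(|-5.5178| - 4.52, 0) = -0.9978
prox(9.9064) = sign(9.9064)*max(|9.9064| - 4.52, 0) = 5.3864
prox(x) = [0.0, -0.9978, 5.3864]
||prox(x)||_1 = 0.0 + 0.9978 + 5.3864 = 6.3842


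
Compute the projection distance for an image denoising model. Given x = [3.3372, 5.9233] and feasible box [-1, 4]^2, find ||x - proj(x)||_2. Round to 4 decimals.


Project each component onto [-1, 4].
clip(3.3372) = 3.3372, clip(5.9233) = 4.0
Projection = [3.3372, 4.0]
Squared diffs: [0.0, 3.6991]
Distance = sqrt(3.6991) = 1.9233


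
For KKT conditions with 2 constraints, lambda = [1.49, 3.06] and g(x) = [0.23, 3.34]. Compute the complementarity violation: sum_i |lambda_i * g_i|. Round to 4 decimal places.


KKT complementary slackness check:
lambda_1 * g_1 = 1.49 * 0.23 = 0.3427
lambda_2 * g_2 = 3.06 * 3.34 = 10.2204
Total violation = 0.3427 + 10.2204 = 10.5631


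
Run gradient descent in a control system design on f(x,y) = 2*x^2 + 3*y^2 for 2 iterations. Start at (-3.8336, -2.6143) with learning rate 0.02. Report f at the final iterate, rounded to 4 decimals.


Gradient descent on f(x,y) = 2*x^2 + 3*y^2.
Starting point: (-3.8336, -2.6143), alpha = 0.02
Step 1: grad_x = 2*2*-3.8336 = -15.3344, grad_y = 2*3*-2.6143 = -15.6858
  x_1 = -3.8336 - 0.02*-15.3344 = -3.5269
  y_1 = -2.6143 - 0.02*-15.6858 = -2.3006
Step 2: grad_x = 2*2*-3.5269 = -14.1076, grad_y = 2*3*-2.3006 = -13.8035
  x_2 = -3.5269 - 0.02*-14.1076 = -3.2448
  y_2 = -2.3006 - 0.02*-13.8035 = -2.0245
f(-3.2448, -2.0245) = 2*(-3.2448)^2 + 3*(-2.0245)^2 = 33.3529


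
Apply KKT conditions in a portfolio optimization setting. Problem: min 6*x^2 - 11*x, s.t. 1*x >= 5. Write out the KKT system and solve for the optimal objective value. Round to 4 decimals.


Step 1: Try lambda = 0 (constraint inactive).
x_unc = 11/(2*6) = 0.9167
Check: 1*0.9167 = 0.9167 < 5 -- violated!
Step 2: Constraint must be active: 1*x = 5
x* = 5/1 = 5.0
lambda = (2*6*5.0 - 11)/1 = 49.0
Step 3: Compute optimal value.
f(x*) = 6*5.0^2 - 11*5.0 = 95.0
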